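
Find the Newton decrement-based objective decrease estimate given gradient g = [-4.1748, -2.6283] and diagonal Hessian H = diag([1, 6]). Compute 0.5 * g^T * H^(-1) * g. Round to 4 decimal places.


Step 1: H is diagonal, so H^(-1) * g = [-4.1748, -0.4381].
Step 2: g^T H^(-1) g = sum_i g_i^2 / H_ii
  = (-4.1748)^2/1 + (-2.6283)^2/6
  = 17.429 + 1.1513 = 18.5803
Step 3: Objective decrease = 0.5 * g^T H^(-1) g = 9.2901


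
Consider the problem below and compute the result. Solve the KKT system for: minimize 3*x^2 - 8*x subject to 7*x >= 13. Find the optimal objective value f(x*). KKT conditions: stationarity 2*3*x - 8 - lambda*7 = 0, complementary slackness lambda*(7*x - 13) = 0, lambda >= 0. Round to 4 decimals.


Step 1: Try lambda = 0 (constraint inactive).
x_unc = 8/(2*3) = 1.3333
Check: 7*1.3333 = 9.3331 < 13 -- violated!
Step 2: Constraint must be active: 7*x = 13
x* = 13/7 = 1.8571 (rounded; the exact value 13/7 is used below)
lambda = (2*3*(13/7) - 8)/7 = 0.449
Step 3: Compute optimal value.
f(x*) = 3*(13/7)^2 - 8*(13/7) = -4.5102


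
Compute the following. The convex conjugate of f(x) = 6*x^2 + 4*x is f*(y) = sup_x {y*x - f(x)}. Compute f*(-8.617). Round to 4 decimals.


f*(y) = sup_x {y*x - a*x^2 - b*x} = sup_x {(y-b)*x - a*x^2}
FOC: (y - b) - 2a*x = 0 => x* = (y - b)/(2a)
x* = (-8.617 - 4)/(2*6) = -1.0514
f*(-8.617) = (y-b)^2/(4a) = (-8.617 - 4)^2/(4*6)
= 159.1887/24 = 6.6329


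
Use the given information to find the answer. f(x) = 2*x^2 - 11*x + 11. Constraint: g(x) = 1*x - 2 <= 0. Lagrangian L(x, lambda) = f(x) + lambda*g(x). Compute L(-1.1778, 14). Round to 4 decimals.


Step 1: Evaluate f(x).
f(-1.1778) = 2*(-1.1778)^2 - 11*(-1.1778) + 11 = 26.7302
Step 2: Evaluate g(x).
g(-1.1778) = 1*-1.1778 - 2 = -3.1778
Step 3: Compute Lagrangian.
L = 26.7302 + 14*-3.1778 = -17.759


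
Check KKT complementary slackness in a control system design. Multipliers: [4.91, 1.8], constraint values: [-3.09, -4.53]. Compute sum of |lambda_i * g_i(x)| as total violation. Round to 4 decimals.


KKT complementary slackness check:
lambda_1 * g_1 = 4.91 * -3.09 = -15.1719
lambda_2 * g_2 = 1.8 * -4.53 = -8.154
Total violation = 15.1719 + 8.154 = 23.3259


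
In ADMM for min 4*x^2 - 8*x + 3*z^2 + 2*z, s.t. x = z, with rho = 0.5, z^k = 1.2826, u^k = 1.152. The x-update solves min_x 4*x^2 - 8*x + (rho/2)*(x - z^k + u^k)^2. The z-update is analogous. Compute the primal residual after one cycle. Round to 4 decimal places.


ADMM iteration with rho = 0.5, z^k = 1.2826, u^k = 1.152
Step 1: x-update.
Minimize 4*x^2 - 8*x + (0.5/2)*(x - 1.2826 + 1.152)^2
FOC: (2*4 + 0.5)*x = 8 + 0.5*(1.2826 - 1.152)
x^{k+1} = 0.9489
Step 2: z-update.
Minimize 3*z^2 + 2*z + (0.5/2)*(0.9489 - z + 1.152)^2
FOC: (2*3 + 0.5)*z = -2 + 0.5*(0.9489 + 1.152)
z^{k+1} = -0.1461
Step 3: u-update.
u^{k+1} = 1.152 + 0.9489 + 0.1461 = 2.2469
Step 4: Primal residual = |0.9489 + 0.1461| = 1.0949


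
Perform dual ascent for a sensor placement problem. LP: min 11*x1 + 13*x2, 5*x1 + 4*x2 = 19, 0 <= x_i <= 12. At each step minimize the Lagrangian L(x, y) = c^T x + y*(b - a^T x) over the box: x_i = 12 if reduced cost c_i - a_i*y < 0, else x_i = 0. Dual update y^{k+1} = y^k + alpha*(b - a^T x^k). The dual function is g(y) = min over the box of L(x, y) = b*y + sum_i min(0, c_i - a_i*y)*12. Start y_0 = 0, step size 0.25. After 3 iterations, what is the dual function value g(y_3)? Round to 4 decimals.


Dual ascent for LP: min 11*x1 + 13*x2, 5*x1 + 4*x2 = 19, 0 <= x_i <= 12
Step 1: y^k = 0.0, reduced costs: (11.0, 13.0)
  x^k = (0.0, 0.0), subgradient = b - a^T x = 19.0
  y^{k+1} = 0.0 + 0.25*19.0 = 4.75
Step 2: y^k = 4.75, reduced costs: (-12.75, -6.0)
  x^k = (12.0, 12.0), subgradient = b - a^T x = -89.0
  y^{k+1} = 4.75 + 0.25*-89.0 = -17.5
Step 3: y^k = -17.5, reduced costs: (98.5, 83.0)
  x^k = (0.0, 0.0), subgradient = b - a^T x = 19.0
  y^{k+1} = -17.5 + 0.25*19.0 = -12.75
Dual objective at y_3 = -12.75: reduced costs (74.75, 64.0), box minimizer x = (0.0, 0.0)
g(y_3) = b*y + (c1 - a1*y)*x1 + (c2 - a2*y)*x2 = 19*(-12.75) + 74.75*0.0 + 64.0*0.0 = -242.25 + 0.0 + 0.0 = -242.25


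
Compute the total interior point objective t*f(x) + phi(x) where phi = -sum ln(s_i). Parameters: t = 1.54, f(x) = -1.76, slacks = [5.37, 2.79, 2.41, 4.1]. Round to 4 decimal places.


Step 1: Compute log-barrier.
ln values: [1.6808, 1.026, 0.8796, 1.411]
phi = -(1.6808 + 1.026 + 0.8796 + 1.411) = -4.9975
Step 2: Compute augmented objective.
t*f(x) = 1.54*-1.76 = -2.7104
Total = -2.7104 - 4.9975 = -7.7079


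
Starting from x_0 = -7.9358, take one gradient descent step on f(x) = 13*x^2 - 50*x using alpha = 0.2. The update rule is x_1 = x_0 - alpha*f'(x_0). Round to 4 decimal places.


We compute the gradient at x_0 and apply the update.
f'(x) = 26*x - 50
f'(-7.9358) = 26*-7.9358 - 50 = -256.3308
x_1 = -7.9358 - 0.2*-256.3308 = 43.3304


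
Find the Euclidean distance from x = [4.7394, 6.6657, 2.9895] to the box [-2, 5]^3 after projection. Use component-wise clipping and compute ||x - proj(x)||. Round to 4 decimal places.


Project each component onto [-2, 5].
clip(4.7394) = 4.7394, clip(6.6657) = 5.0, clip(2.9895) = 2.9895
Projection = [4.7394, 5.0, 2.9895]
Squared diffs: [0.0, 2.7746, 0.0]
Distance = sqrt(2.7746) = 1.6657


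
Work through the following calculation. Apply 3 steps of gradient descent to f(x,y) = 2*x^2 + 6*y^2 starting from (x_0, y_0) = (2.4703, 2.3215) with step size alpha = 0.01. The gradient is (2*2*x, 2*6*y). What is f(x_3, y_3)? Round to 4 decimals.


Gradient descent on f(x,y) = 2*x^2 + 6*y^2.
Starting point: (2.4703, 2.3215), alpha = 0.01
Step 1: grad_x = 2*2*2.4703 = 9.8812, grad_y = 2*6*2.3215 = 27.858
  x_1 = 2.4703 - 0.01*9.8812 = 2.3715
  y_1 = 2.3215 - 0.01*27.858 = 2.0429
Step 2: grad_x = 2*2*2.3715 = 9.486, grad_y = 2*6*2.0429 = 24.515
  x_2 = 2.3715 - 0.01*9.486 = 2.2766
  y_2 = 2.0429 - 0.01*24.515 = 1.7978
Step 3: grad_x = 2*2*2.2766 = 9.1065, grad_y = 2*6*1.7978 = 21.5732
  x_3 = 2.2766 - 0.01*9.1065 = 2.1856
  y_3 = 1.7978 - 0.01*21.5732 = 1.582
f(2.1856, 1.582) = 2*2.1856^2 + 6*1.582^2 = 24.5704


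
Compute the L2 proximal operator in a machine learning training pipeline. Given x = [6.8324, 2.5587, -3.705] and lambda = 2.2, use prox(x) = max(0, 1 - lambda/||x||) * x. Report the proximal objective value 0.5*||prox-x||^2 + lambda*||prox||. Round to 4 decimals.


Step 1: Compute ||x||.
||x|| = 8.1826
Step 2: Compute scaling factor.
scale = max(0, 1 - 2.2/8.1826) = 0.7311
Step 3: prox(x) = [4.9954, 1.8708, -2.7089]
||prox(x)|| = 5.9826
Step 4: Proximal objective.
0.5*||prox-x||^2 = 2.42
lambda*||prox|| = 13.1617
Total = 15.5818


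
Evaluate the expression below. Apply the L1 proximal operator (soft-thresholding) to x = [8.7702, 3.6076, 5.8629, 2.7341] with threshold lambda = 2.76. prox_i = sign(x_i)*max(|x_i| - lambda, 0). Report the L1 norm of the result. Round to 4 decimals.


Soft-thresholding with lambda = 2.76:
prox(8.7702) = sign(8.7702)*max(|8.7702| - 2.76, 0) = 6.0102
prox(3.6076) = sign(3.6076)*max(|3.6076| - 2.76, 0) = 0.8476
prox(5.8629) = sign(5.8629)*max(|5.8629| - 2.76, 0) = 3.1029
prox(2.7341) = sign(2.7341)*max(|2.7341| - 2.76, 0) = 0.0
prox(x) = [6.0102, 0.8476, 3.1029, 0.0]
||prox(x)||_1 = 6.0102 + 0.8476 + 3.1029 + 0.0 = 9.9607


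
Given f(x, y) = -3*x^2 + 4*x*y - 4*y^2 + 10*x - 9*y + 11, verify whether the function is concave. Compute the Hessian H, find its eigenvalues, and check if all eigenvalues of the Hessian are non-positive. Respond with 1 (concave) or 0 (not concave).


The Hessian of f(x,y) = -3*x^2 + 4*x*y - 4*y^2 + 10*x - 9*y + 11 is:
H = [[-6, 4], [4, -8]]
Trace = -6 - 8 = -14
Determinant = -6*-8 - (4)^2 = 32
Discriminant = (-14)^2 - 4*32 = 68.0
Eigenvalues: lambda_1 = -11.1231, lambda_2 = -2.8769
The function is concave.

1


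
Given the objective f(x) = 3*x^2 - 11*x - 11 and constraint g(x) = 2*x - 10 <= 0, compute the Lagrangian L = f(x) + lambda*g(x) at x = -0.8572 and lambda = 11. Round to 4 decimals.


Step 1: Evaluate f(x).
f(-0.8572) = 3*(-0.8572)^2 - 11*(-0.8572) - 11 = 0.6336
Step 2: Evaluate g(x).
g(-0.8572) = 2*-0.8572 - 10 = -11.7144
Step 3: Compute Lagrangian.
L = 0.6336 + 11*-11.7144 = -128.2248


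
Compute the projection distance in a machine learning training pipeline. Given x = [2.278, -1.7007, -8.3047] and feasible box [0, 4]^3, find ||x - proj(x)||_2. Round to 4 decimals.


Project each component onto [0, 4].
clip(2.278) = 2.278, clip(-1.7007) = 0.0, clip(-8.3047) = 0.0
Projection = [2.278, 0.0, 0.0]
Squared diffs: [0.0, 2.8924, 68.968]
Distance = sqrt(71.8604) = 8.4771


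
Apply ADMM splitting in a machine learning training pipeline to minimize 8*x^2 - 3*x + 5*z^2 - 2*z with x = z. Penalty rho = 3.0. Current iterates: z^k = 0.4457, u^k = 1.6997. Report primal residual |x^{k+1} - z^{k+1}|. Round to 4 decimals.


ADMM iteration with rho = 3.0, z^k = 0.4457, u^k = 1.6997
Step 1: x-update.
Minimize 8*x^2 - 3*x + (3.0/2)*(x - 0.4457 + 1.6997)^2
FOC: (2*8 + 3.0)*x = 3 + 3.0*(0.4457 - 1.6997)
x^{k+1} = -0.0401
Step 2: z-update.
Minimize 5*z^2 - 2*z + (3.0/2)*(-0.0401 - z + 1.6997)^2
FOC: (2*5 + 3.0)*z = 2 + 3.0*(-0.0401 + 1.6997)
z^{k+1} = 0.5368
Step 3: u-update.
u^{k+1} = 1.6997 - 0.0401 - 0.5368 = 1.1228
Step 4: Primal residual = |-0.0401 - 0.5368| = 0.5769


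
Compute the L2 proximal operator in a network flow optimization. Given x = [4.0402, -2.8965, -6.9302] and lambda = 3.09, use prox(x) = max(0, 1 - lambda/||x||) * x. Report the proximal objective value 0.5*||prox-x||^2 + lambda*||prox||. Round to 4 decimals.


Step 1: Compute ||x||.
||x|| = 8.5288
Step 2: Compute scaling factor.
scale = max(0, 1 - 3.09/8.5288) = 0.6377
Step 3: prox(x) = [2.5764, -1.8471, -4.4194]
||prox(x)|| = 5.4388
Step 4: Proximal objective.
0.5*||prox-x||^2 = 4.7741
lambda*||prox|| = 16.8059
Total = 21.58


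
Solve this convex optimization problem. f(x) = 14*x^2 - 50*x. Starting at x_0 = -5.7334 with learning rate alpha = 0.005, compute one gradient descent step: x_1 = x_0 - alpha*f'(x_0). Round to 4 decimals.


We compute the gradient at x_0 and apply the update.
f'(x) = 28*x - 50
f'(-5.7334) = 28*-5.7334 - 50 = -210.5352
x_1 = -5.7334 - 0.005*-210.5352 = -4.6807


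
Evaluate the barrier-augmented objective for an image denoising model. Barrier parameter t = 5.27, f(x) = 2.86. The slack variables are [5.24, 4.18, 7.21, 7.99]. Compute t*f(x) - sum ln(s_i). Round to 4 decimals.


Step 1: Compute log-barrier.
ln values: [1.6563, 1.4303, 1.9755, 2.0782]
phi = -(1.6563 + 1.4303 + 1.9755 + 2.0782) = -7.1403
Step 2: Compute augmented objective.
t*f(x) = 5.27*2.86 = 15.0722
Total = 15.0722 - 7.1403 = 7.9319


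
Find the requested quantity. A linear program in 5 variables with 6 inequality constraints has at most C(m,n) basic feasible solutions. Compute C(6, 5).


Each vertex corresponds to some choice of n active constraints out of m, so the number of vertices is at most C(m, n) = m! / (n!(m-n)!).
m = 6, n = 5
Numerator: 6 * 5 * 4 * 3 * 2
Denominator: 5! = 120
C(6, 5) = 6


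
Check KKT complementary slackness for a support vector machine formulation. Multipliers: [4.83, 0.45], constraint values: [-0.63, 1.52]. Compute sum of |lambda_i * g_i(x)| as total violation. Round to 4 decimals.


KKT complementary slackness check:
lambda_1 * g_1 = 4.83 * -0.63 = -3.0429
lambda_2 * g_2 = 0.45 * 1.52 = 0.684
Total violation = 3.0429 + 0.684 = 3.7269


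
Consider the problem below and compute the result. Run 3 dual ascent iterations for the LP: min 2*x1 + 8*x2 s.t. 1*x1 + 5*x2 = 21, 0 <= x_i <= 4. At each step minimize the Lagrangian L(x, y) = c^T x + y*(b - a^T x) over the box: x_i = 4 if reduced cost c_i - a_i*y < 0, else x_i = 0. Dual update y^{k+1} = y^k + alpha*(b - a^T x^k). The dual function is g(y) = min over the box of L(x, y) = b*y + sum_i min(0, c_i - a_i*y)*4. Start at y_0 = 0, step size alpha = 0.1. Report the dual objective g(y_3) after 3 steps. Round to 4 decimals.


Dual ascent for LP: min 2*x1 + 8*x2, 1*x1 + 5*x2 = 21, 0 <= x_i <= 4
Step 1: y^k = 0.0, reduced costs: (2.0, 8.0)
  x^k = (0.0, 0.0), subgradient = b - a^T x = 21.0
  y^{k+1} = 0.0 + 0.1*21.0 = 2.1
Step 2: y^k = 2.1, reduced costs: (-0.1, -2.5)
  x^k = (4.0, 4.0), subgradient = b - a^T x = -3.0
  y^{k+1} = 2.1 + 0.1*-3.0 = 1.8
Step 3: y^k = 1.8, reduced costs: (0.2, -1.0)
  x^k = (0.0, 4.0), subgradient = b - a^T x = 1.0
  y^{k+1} = 1.8 + 0.1*1.0 = 1.9
Dual objective at y_3 = 1.9: reduced costs (0.1, -1.5), box minimizer x = (0.0, 4.0)
g(y_3) = b*y + (c1 - a1*y)*x1 + (c2 - a2*y)*x2 = 21*1.9 + 0.1*0.0 + (-1.5)*4.0 = 39.9 + 0.0 - 6.0 = 33.9


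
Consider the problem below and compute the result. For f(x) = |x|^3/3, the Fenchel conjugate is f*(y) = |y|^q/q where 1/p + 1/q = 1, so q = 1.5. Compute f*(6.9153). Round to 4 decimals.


The conjugate exponent q satisfies 1/p + 1/q = 1.
p = 3, so q = 3/(3 - 1) = 1.5
|y|^q = 6.9153^1.5 = 18.1851
f*(6.9153) = 18.1851 / 1.5 = 12.1234


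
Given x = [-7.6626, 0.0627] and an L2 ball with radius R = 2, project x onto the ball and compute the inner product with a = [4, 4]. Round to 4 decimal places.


Step 1: Compute ||x|| (intermediates to 6 decimals).
||x|| = sqrt((-7.6626)^2 + 0.0627^2) = 7.662857
Step 2: Project.
Since ||x|| > R, scale = R/||x|| = 2/7.662857 = 0.260999, proj(x) = scale * x
proj(x) = [-1.999931, 0.016365]
Step 3: Dot product.
a^T * proj(x) = 4*(-1.999931) + 4*0.016365 = -7.9343


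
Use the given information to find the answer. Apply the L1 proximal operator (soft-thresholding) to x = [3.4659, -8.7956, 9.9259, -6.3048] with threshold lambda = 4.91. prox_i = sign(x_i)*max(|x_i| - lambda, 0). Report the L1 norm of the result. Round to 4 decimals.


Soft-thresholding with lambda = 4.91:
prox(3.4659) = sign(3.4659)*max(|3.4659| - 4.91, 0) = 0.0
prox(-8.7956) = sign(-8.7956)*max(|-8.7956| - 4.91, 0) = -3.8856
prox(9.9259) = sign(9.9259)*max(|9.9259| - 4.91, 0) = 5.0159
prox(-6.3048) = sign(-6.3048)*max(|-6.3048| - 4.91, 0) = -1.3948
prox(x) = [0.0, -3.8856, 5.0159, -1.3948]
||prox(x)||_1 = 0.0 + 3.8856 + 5.0159 + 1.3948 = 10.2963


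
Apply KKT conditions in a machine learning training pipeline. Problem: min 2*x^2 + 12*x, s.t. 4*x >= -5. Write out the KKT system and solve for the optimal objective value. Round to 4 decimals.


Step 1: Try lambda = 0 (constraint inactive).
x_unc = -12/(2*2) = -3.0
Check: 4*-3.0 = -12.0 < -5 -- violated!
Step 2: Constraint must be active: 4*x = -5
x* = -5/4 = -1.25
lambda = (2*2*(-1.25) + 12)/4 = 1.75
Step 3: Compute optimal value.
f(x*) = 2*(-1.25)^2 + 12*(-1.25) = -11.875


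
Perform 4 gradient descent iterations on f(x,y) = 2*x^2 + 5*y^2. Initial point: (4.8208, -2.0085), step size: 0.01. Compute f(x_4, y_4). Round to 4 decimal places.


Gradient descent on f(x,y) = 2*x^2 + 5*y^2.
Starting point: (4.8208, -2.0085), alpha = 0.01
Step 1: grad_x = 2*2*4.8208 = 19.2832, grad_y = 2*5*-2.0085 = -20.085
  x_1 = 4.8208 - 0.01*19.2832 = 4.628
  y_1 = -2.0085 - 0.01*-20.085 = -1.8077
Step 2: grad_x = 2*2*4.628 = 18.5119, grad_y = 2*5*-1.8077 = -18.0765
  x_2 = 4.628 - 0.01*18.5119 = 4.4428
  y_2 = -1.8077 - 0.01*-18.0765 = -1.6269
Step 3: grad_x = 2*2*4.4428 = 17.7714, grad_y = 2*5*-1.6269 = -16.2689
  x_3 = 4.4428 - 0.01*17.7714 = 4.2651
  y_3 = -1.6269 - 0.01*-16.2689 = -1.4642
Step 4: grad_x = 2*2*4.2651 = 17.0605, grad_y = 2*5*-1.4642 = -14.642
  x_4 = 4.2651 - 0.01*17.0605 = 4.0945
  y_4 = -1.4642 - 0.01*-14.642 = -1.3178
f(4.0945, -1.3178) = 2*4.0945^2 + 5*(-1.3178)^2 = 42.213


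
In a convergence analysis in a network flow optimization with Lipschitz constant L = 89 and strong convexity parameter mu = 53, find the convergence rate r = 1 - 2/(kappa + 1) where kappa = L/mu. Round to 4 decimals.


Step 1: Compute the condition number.
kappa = L/mu = 89/53 = 1.6792
Step 2: Compute the convergence rate.
r = 1 - 2/(kappa + 1) = 1 - 2*mu/(L + mu) = (L - mu)/(L + mu) = 36/142 = 0.2535


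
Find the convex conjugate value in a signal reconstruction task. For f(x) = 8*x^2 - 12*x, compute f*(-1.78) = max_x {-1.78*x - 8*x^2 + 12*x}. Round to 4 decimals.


f*(y) = sup_x {y*x - a*x^2 - b*x} = sup_x {(y-b)*x - a*x^2}
FOC: (y - b) - 2a*x = 0 => x* = (y - b)/(2a)
x* = (-1.78 + 12)/(2*8) = 0.6388
f*(-1.78) = (y-b)^2/(4a) = (-1.78 + 12)^2/(4*8)
= 104.4484/32 = 3.264


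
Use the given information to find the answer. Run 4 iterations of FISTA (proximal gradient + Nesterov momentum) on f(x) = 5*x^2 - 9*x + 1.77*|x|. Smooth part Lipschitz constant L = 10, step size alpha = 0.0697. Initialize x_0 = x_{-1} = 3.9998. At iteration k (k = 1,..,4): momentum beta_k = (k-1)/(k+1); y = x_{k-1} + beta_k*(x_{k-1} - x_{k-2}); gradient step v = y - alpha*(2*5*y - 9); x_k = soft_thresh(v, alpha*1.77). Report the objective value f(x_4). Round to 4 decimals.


FISTA on f(x) = 5*x^2 - 9*x + 1.77*|x|
L = 10, alpha = 0.0697
Iteration 1: beta = 0.0, y = 3.9998 + 0.0*(3.9998 - 3.9998) = 3.9998
  grad(y) = 30.998, v = y - alpha*grad = 1.8392
  prox(v) = soft_thresh(1.8392, 0.1234) = 1.7159
Iteration 2: beta = 0.3333, y = 1.7159 + 0.3333*(1.7159 - 3.9998) = 0.9546
  grad(y) = 0.5456, v = y - alpha*grad = 0.9165
  prox(v) = soft_thresh(0.9165, 0.1234) = 0.7932
Iteration 3: beta = 0.5, y = 0.7932 + 0.5*(0.7932 - 1.7159) = 0.3318
  grad(y) = -5.6819, v = y - alpha*grad = 0.7278
  prox(v) = soft_thresh(0.7278, 0.1234) = 0.6045
Iteration 4: beta = 0.6, y = 0.6045 + 0.6*(0.6045 - 0.7932) = 0.4913
  grad(y) = -4.0875, v = y - alpha*grad = 0.7761
  prox(v) = soft_thresh(0.7761, 0.1234) = 0.6528
f(x_4) = 5*0.6528^2 - 9*0.6528 + 1.77*|0.6528| = -2.589


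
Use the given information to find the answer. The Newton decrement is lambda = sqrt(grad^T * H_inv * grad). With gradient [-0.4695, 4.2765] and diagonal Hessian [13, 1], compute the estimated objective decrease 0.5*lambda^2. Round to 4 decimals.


Step 1: H is diagonal, so H^(-1) * g = [-0.0361, 4.2765].
Step 2: g^T H^(-1) g = sum_i g_i^2 / H_ii
  = (-0.4695)^2/13 + (4.2765)^2/1
  = 0.017 + 18.2885 = 18.3054
Step 3: Objective decrease = 0.5 * g^T H^(-1) g = 9.1527


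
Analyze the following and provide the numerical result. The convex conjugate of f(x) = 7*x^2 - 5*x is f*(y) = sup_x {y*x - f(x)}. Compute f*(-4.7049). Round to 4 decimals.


f*(y) = sup_x {y*x - a*x^2 - b*x} = sup_x {(y-b)*x - a*x^2}
FOC: (y - b) - 2a*x = 0 => x* = (y - b)/(2a)
x* = (-4.7049 + 5)/(2*7) = 0.0211
f*(-4.7049) = (y-b)^2/(4a) = (-4.7049 + 5)^2/(4*7)
= 0.0871/28 = 0.0031


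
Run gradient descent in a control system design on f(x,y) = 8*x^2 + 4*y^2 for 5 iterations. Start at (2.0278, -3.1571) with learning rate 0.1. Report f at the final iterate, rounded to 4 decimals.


Gradient descent on f(x,y) = 8*x^2 + 4*y^2.
Starting point: (2.0278, -3.1571), alpha = 0.1
Step 1: grad_x = 2*8*2.0278 = 32.4448, grad_y = 2*4*-3.1571 = -25.2568
  x_1 = 2.0278 - 0.1*32.4448 = -1.2167
  y_1 = -3.1571 - 0.1*-25.2568 = -0.6314
Step 2: grad_x = 2*8*-1.2167 = -19.4669, grad_y = 2*4*-0.6314 = -5.0514
  x_2 = -1.2167 - 0.1*-19.4669 = 0.73
  y_2 = -0.6314 - 0.1*-5.0514 = -0.1263
Step 3: grad_x = 2*8*0.73 = 11.6801, grad_y = 2*4*-0.1263 = -1.0103
  x_3 = 0.73 - 0.1*11.6801 = -0.438
  y_3 = -0.1263 - 0.1*-1.0103 = -0.0253
Step 4: grad_x = 2*8*-0.438 = -7.0081, grad_y = 2*4*-0.0253 = -0.2021
  x_4 = -0.438 - 0.1*-7.0081 = 0.2628
  y_4 = -0.0253 - 0.1*-0.2021 = -0.0051
Step 5: grad_x = 2*8*0.2628 = 4.2048, grad_y = 2*4*-0.0051 = -0.0404
  x_5 = 0.2628 - 0.1*4.2048 = -0.1577
  y_5 = -0.0051 - 0.1*-0.0404 = -0.001
f(-0.1577, -0.001) = 8*(-0.1577)^2 + 4*(-0.001)^2 = 0.1989


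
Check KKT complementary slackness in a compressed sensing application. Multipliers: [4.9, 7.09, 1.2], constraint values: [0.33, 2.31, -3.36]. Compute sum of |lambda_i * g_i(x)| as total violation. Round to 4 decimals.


KKT complementary slackness check:
lambda_1 * g_1 = 4.9 * 0.33 = 1.617
lambda_2 * g_2 = 7.09 * 2.31 = 16.3779
lambda_3 * g_3 = 1.2 * -3.36 = -4.032
Total violation = 1.617 + 16.3779 + 4.032 = 22.0269


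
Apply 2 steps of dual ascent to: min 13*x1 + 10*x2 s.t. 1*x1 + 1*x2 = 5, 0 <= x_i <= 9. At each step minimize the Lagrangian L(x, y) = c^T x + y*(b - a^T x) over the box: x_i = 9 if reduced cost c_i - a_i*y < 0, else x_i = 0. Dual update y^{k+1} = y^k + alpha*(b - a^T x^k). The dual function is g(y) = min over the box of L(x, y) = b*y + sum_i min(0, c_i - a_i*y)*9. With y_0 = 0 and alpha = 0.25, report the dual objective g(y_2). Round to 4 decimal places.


Dual ascent for LP: min 13*x1 + 10*x2, 1*x1 + 1*x2 = 5, 0 <= x_i <= 9
Step 1: y^k = 0.0, reduced costs: (13.0, 10.0)
  x^k = (0.0, 0.0), subgradient = b - a^T x = 5.0
  y^{k+1} = 0.0 + 0.25*5.0 = 1.25
Step 2: y^k = 1.25, reduced costs: (11.75, 8.75)
  x^k = (0.0, 0.0), subgradient = b - a^T x = 5.0
  y^{k+1} = 1.25 + 0.25*5.0 = 2.5
Dual objective at y_2 = 2.5: reduced costs (10.5, 7.5), box minimizer x = (0.0, 0.0)
g(y_2) = b*y + (c1 - a1*y)*x1 + (c2 - a2*y)*x2 = 5*2.5 + 10.5*0.0 + 7.5*0.0 = 12.5 + 0.0 + 0.0 = 12.5


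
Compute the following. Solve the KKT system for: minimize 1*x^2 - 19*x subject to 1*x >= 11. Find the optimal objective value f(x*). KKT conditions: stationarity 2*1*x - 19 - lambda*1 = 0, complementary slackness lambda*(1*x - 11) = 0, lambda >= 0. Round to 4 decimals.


Step 1: Try lambda = 0 (constraint inactive).
x_unc = 19/(2*1) = 9.5
Check: 1*9.5 = 9.5 < 11 -- violated!
Step 2: Constraint must be active: 1*x = 11
x* = 11/1 = 11.0
lambda = (2*1*11.0 - 19)/1 = 3.0
Step 3: Compute optimal value.
f(x*) = 1*11.0^2 - 19*11.0 = -88.0


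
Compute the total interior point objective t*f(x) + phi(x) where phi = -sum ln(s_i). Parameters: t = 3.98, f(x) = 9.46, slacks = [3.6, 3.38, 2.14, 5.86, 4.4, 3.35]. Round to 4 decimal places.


Step 1: Compute log-barrier.
ln values: [1.2809, 1.2179, 0.7608, 1.7681, 1.4816, 1.209]
phi = -(1.2809 + 1.2179 + 0.7608 + 1.7681 + 1.4816 + 1.209) = -7.7183
Step 2: Compute augmented objective.
t*f(x) = 3.98*9.46 = 37.6508
Total = 37.6508 - 7.7183 = 29.9325


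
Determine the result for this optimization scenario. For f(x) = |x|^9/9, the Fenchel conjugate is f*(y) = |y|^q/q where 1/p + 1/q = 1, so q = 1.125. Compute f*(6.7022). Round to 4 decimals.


The conjugate exponent q satisfies 1/p + 1/q = 1.
p = 9, so q = 9/(9 - 1) = 1.125
|y|^q = 6.7022^1.125 = 8.5015
f*(6.7022) = 8.5015 / 1.125 = 7.5569


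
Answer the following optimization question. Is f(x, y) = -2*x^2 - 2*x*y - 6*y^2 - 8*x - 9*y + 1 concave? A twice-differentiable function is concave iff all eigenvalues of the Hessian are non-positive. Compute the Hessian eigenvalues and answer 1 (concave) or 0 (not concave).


The Hessian of f(x,y) = -2*x^2 - 2*x*y - 6*y^2 - 8*x - 9*y + 1 is:
H = [[-4, -2], [-2, -12]]
Trace = -4 - 12 = -16
Determinant = -4*-12 - (-2)^2 = 44
Discriminant = (-16)^2 - 4*44 = 80.0
Eigenvalues: lambda_1 = -12.4721, lambda_2 = -3.5279
The function is concave.

1


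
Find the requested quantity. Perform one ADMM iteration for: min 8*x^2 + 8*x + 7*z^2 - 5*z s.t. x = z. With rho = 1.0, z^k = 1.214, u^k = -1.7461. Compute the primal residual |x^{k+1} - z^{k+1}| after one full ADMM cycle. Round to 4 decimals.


ADMM iteration with rho = 1.0, z^k = 1.214, u^k = -1.7461
Step 1: x-update.
Minimize 8*x^2 + 8*x + (1.0/2)*(x - 1.214 - 1.7461)^2
FOC: (2*8 + 1.0)*x = -8 + 1.0*(1.214 + 1.7461)
x^{k+1} = -0.2965
Step 2: z-update.
Minimize 7*z^2 - 5*z + (1.0/2)*(-0.2965 - z - 1.7461)^2
FOC: (2*7 + 1.0)*z = 5 + 1.0*(-0.2965 - 1.7461)
z^{k+1} = 0.1972
Step 3: u-update.
u^{k+1} = -1.7461 - 0.2965 - 0.1972 = -2.2397
Step 4: Primal residual = |-0.2965 - 0.1972| = 0.4936


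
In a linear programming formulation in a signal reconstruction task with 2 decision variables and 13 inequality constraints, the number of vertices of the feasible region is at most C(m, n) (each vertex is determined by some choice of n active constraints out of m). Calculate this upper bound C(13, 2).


Each vertex corresponds to some choice of n active constraints out of m, so the number of vertices is at most C(m, n) = m! / (n!(m-n)!).
m = 13, n = 2
Numerator: 13 * 12
Denominator: 2! = 2
C(13, 2) = 78


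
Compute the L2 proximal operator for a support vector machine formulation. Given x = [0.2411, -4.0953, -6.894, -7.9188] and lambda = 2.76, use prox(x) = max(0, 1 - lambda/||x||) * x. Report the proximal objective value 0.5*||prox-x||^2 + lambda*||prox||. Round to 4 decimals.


Step 1: Compute ||x||.
||x|| = 11.2723
Step 2: Compute scaling factor.
scale = max(0, 1 - 2.76/11.2723) = 0.7552
Step 3: prox(x) = [0.1821, -3.0926, -5.206, -5.9799]
||prox(x)|| = 8.5123
Step 4: Proximal objective.
0.5*||prox-x||^2 = 3.8088
lambda*||prox|| = 23.4939
Total = 27.3027


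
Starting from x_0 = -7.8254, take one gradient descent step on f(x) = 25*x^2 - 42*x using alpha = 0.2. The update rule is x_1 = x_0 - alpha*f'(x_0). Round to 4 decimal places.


We compute the gradient at x_0 and apply the update.
f'(x) = 50*x - 42
f'(-7.8254) = 50*-7.8254 - 42 = -433.27
x_1 = -7.8254 - 0.2*-433.27 = 78.8286


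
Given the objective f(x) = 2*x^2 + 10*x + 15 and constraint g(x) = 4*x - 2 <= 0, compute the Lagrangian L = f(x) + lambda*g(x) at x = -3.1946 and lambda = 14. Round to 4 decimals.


Step 1: Evaluate f(x).
f(-3.1946) = 2*(-3.1946)^2 + 10*(-3.1946) + 15 = 3.4649
Step 2: Evaluate g(x).
g(-3.1946) = 4*-3.1946 - 2 = -14.7784
Step 3: Compute Lagrangian.
L = 3.4649 + 14*-14.7784 = -203.4327


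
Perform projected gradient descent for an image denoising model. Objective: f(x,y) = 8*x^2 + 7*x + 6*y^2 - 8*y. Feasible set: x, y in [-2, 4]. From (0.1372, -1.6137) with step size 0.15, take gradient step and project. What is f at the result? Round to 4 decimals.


Step 1: Compute gradient at (0.1372, -1.6137).
grad_x = 2*8*0.1372 + 7 = 9.1952
grad_y = 2*6*-1.6137 - 8 = -27.3644
Step 2: Gradient step.
x_raw = 0.1372 - 0.15*9.1952 = -1.2421
y_raw = -1.6137 - 0.15*-27.3644 = 2.491
Step 3: Project onto [-2, 4].
x_proj = clip(-1.2421) = -1.2421
y_proj = clip(2.491) = 2.491
Step 4: Evaluate f.
f(-1.2421, 2.491) = 20.9492


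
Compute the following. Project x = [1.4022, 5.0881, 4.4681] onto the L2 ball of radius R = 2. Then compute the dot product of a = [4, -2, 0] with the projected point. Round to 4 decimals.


Step 1: Compute ||x|| (intermediates to 6 decimals).
||x|| = sqrt(1.4022^2 + 5.0881^2 + 4.4681^2) = 6.915117
Step 2: Project.
Since ||x|| > R, scale = R/||x|| = 2/6.915117 = 0.289221, proj(x) = scale * x
proj(x) = [0.405546, 1.471585, 1.292268]
Step 3: Dot product.
a^T * proj(x) = 4*0.405546 - 2*1.471585 + 0*1.292268 = -1.321


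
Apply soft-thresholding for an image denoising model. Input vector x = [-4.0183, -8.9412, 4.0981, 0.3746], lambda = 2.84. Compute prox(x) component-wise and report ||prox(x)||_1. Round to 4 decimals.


Soft-thresholding with lambda = 2.84:
prox(-4.0183) = sign(-4.0183)*max(|-4.0183| - 2.84, 0) = -1.1783
prox(-8.9412) = sign(-8.9412)*max(|-8.9412| - 2.84, 0) = -6.1012
prox(4.0981) = sign(4.0981)*max(|4.0981| - 2.84, 0) = 1.2581
prox(0.3746) = sign(0.3746)*max(|0.3746| - 2.84, 0) = 0.0
prox(x) = [-1.1783, -6.1012, 1.2581, 0.0]
||prox(x)||_1 = 1.1783 + 6.1012 + 1.2581 + 0.0 = 8.5376


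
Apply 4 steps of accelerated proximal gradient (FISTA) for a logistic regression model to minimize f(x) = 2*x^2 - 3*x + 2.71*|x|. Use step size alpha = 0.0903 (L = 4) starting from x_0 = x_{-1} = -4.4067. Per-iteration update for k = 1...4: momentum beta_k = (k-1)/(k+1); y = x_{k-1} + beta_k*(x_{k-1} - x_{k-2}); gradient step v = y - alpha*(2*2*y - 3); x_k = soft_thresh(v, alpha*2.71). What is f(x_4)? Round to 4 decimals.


FISTA on f(x) = 2*x^2 - 3*x + 2.71*|x|
L = 4, alpha = 0.0903
Iteration 1: beta = 0.0, y = -4.4067 + 0.0*(-4.4067 + 4.4067) = -4.4067
  grad(y) = -20.6268, v = y - alpha*grad = -2.5441
  prox(v) = soft_thresh(-2.5441, 0.2447) = -2.2994
Iteration 2: beta = 0.3333, y = -2.2994 + 0.3333*(-2.2994 + 4.4067) = -1.5969
  grad(y) = -9.3878, v = y - alpha*grad = -0.7492
  prox(v) = soft_thresh(-0.7492, 0.2447) = -0.5045
Iteration 3: beta = 0.5, y = -0.5045 + 0.5*(-0.5045 + 2.2994) = 0.3929
  grad(y) = -1.4283, v = y - alpha*grad = 0.5219
  prox(v) = soft_thresh(0.5219, 0.2447) = 0.2772
Iteration 4: beta = 0.6, y = 0.2772 + 0.6*(0.2772 + 0.5045) = 0.7462
  grad(y) = -0.0152, v = y - alpha*grad = 0.7476
  prox(v) = soft_thresh(0.7476, 0.2447) = 0.5029
f(x_4) = 2*0.5029^2 - 3*0.5029 + 2.71*|0.5029| = 0.3599


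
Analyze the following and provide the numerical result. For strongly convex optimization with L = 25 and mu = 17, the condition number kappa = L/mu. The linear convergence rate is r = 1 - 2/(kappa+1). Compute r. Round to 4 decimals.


Step 1: Compute the condition number.
kappa = L/mu = 25/17 = 1.4706
Step 2: Compute the convergence rate.
r = 1 - 2/(kappa + 1) = 1 - 2*mu/(L + mu) = (L - mu)/(L + mu) = 8/42 = 0.1905


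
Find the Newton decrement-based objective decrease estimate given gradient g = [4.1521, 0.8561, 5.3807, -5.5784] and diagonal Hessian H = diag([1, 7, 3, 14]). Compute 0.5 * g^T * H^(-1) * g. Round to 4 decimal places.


Step 1: H is diagonal, so H^(-1) * g = [4.1521, 0.1223, 1.7936, -0.3985].
Step 2: g^T H^(-1) g = sum_i g_i^2 / H_ii
  = (4.1521)^2/1 + (0.8561)^2/7 + (5.3807)^2/3 + (-5.5784)^2/14
  = 17.2399 + 0.1047 + 9.6506 + 2.2228 = 29.218
Step 3: Objective decrease = 0.5 * g^T H^(-1) g = 14.609


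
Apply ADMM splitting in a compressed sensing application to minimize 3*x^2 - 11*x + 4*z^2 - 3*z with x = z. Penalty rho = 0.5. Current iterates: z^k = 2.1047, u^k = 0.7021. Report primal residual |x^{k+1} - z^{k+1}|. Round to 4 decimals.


ADMM iteration with rho = 0.5, z^k = 2.1047, u^k = 0.7021
Step 1: x-update.
Minimize 3*x^2 - 11*x + (0.5/2)*(x - 2.1047 + 0.7021)^2
FOC: (2*3 + 0.5)*x = 11 + 0.5*(2.1047 - 0.7021)
x^{k+1} = 1.8002
Step 2: z-update.
Minimize 4*z^2 - 3*z + (0.5/2)*(1.8002 - z + 0.7021)^2
FOC: (2*4 + 0.5)*z = 3 + 0.5*(1.8002 + 0.7021)
z^{k+1} = 0.5001
Step 3: u-update.
u^{k+1} = 0.7021 + 1.8002 - 0.5001 = 2.0022
Step 4: Primal residual = |1.8002 - 0.5001| = 1.3001


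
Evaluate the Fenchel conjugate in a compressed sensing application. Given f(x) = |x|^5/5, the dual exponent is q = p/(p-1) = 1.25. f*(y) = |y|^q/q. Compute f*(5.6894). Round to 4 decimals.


The conjugate exponent q satisfies 1/p + 1/q = 1.
p = 5, so q = 5/(5 - 1) = 1.25
|y|^q = 5.6894^1.25 = 8.7868
f*(5.6894) = 8.7868 / 1.25 = 7.0295


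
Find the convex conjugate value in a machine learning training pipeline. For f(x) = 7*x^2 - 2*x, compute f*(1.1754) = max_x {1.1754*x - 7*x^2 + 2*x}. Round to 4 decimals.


f*(y) = sup_x {y*x - a*x^2 - b*x} = sup_x {(y-b)*x - a*x^2}
FOC: (y - b) - 2a*x = 0 => x* = (y - b)/(2a)
x* = (1.1754 + 2)/(2*7) = 0.2268
f*(1.1754) = (y-b)^2/(4a) = (1.1754 + 2)^2/(4*7)
= 10.0832/28 = 0.3601


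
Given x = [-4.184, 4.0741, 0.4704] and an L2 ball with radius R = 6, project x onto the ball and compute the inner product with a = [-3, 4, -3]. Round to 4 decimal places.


Step 1: Compute ||x|| (intermediates to 6 decimals).
||x|| = sqrt((-4.184)^2 + 4.0741^2 + 0.4704^2) = 5.85879
Step 2: Project.
Since ||x|| <= R, proj = x (no scaling needed).
proj(x) = [-4.184, 4.0741, 0.4704]
Step 3: Dot product.
a^T * proj(x) = -3*(-4.184) + 4*4.0741 - 3*0.4704 = 27.4372


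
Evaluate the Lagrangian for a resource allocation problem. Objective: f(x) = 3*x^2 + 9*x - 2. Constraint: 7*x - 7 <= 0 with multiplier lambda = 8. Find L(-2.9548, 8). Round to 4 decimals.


Step 1: Evaluate f(x).
f(-2.9548) = 3*(-2.9548)^2 + 9*(-2.9548) - 2 = -2.4007
Step 2: Evaluate g(x).
g(-2.9548) = 7*-2.9548 - 7 = -27.6836
Step 3: Compute Lagrangian.
L = -2.4007 + 8*-27.6836 = -223.8695


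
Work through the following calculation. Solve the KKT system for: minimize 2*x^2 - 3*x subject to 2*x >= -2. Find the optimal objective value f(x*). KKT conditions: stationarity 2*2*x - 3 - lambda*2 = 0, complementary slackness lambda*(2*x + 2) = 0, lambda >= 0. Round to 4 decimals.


Step 1: Try lambda = 0 (constraint inactive).
Stationarity: 2*2*x - 3 = 0
x* = 3/(2*2) = 0.75
Check constraint: 2*0.75 = 1.5 >= -2 -- satisfied.
Step 2: Compute optimal value.
f(x*) = 2*0.75^2 - 3*0.75 = -1.125


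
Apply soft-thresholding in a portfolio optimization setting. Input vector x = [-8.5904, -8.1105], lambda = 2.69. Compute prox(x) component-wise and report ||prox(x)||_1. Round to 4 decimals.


Soft-thresholding with lambda = 2.69:
prox(-8.5904) = sign(-8.5904)*max(|-8.5904| - 2.69, 0) = -5.9004
prox(-8.1105) = sign(-8.1105)*max(|-8.1105| - 2.69, 0) = -5.4205
prox(x) = [-5.9004, -5.4205]
||prox(x)||_1 = 5.9004 + 5.4205 = 11.3209


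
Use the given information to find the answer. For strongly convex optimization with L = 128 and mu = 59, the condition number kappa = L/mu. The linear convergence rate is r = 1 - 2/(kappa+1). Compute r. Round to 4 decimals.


Step 1: Compute the condition number.
kappa = L/mu = 128/59 = 2.1695
Step 2: Compute the convergence rate.
r = 1 - 2/(kappa + 1) = 1 - 2*mu/(L + mu) = (L - mu)/(L + mu) = 69/187 = 0.369


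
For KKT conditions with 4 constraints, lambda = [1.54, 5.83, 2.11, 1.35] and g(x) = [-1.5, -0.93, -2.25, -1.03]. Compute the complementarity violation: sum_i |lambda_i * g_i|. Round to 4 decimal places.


KKT complementary slackness check:
lambda_1 * g_1 = 1.54 * -1.5 = -2.31
lambda_2 * g_2 = 5.83 * -0.93 = -5.4219
lambda_3 * g_3 = 2.11 * -2.25 = -4.7475
lambda_4 * g_4 = 1.35 * -1.03 = -1.3905
Total violation = 2.31 + 5.4219 + 4.7475 + 1.3905 = 13.8699


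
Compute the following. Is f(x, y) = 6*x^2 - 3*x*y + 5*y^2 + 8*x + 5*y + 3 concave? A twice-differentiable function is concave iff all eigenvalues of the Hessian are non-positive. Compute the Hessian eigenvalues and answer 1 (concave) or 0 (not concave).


The Hessian of f(x,y) = 6*x^2 - 3*x*y + 5*y^2 + 8*x + 5*y + 3 is:
H = [[12, -3], [-3, 10]]
Trace = 12 + 10 = 22
Determinant = 12*10 - (-3)^2 = 111
Discriminant = (22)^2 - 4*111 = 40.0
Eigenvalues: lambda_1 = 7.8377, lambda_2 = 14.1623
The function is not concave.

0


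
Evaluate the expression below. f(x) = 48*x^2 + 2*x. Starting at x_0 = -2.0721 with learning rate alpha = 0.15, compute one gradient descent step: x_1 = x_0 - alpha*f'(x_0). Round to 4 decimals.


We compute the gradient at x_0 and apply the update.
f'(x) = 96*x + 2
f'(-2.0721) = 96*-2.0721 + 2 = -196.9216
x_1 = -2.0721 - 0.15*-196.9216 = 27.4661


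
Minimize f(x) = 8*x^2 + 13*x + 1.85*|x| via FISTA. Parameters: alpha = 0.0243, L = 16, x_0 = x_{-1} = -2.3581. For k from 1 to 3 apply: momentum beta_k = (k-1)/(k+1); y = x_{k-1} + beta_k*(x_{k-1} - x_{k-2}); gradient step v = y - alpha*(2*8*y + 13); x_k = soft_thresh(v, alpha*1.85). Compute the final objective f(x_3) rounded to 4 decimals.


FISTA on f(x) = 8*x^2 + 13*x + 1.85*|x|
L = 16, alpha = 0.0243
Iteration 1: beta = 0.0, y = -2.3581 + 0.0*(-2.3581 + 2.3581) = -2.3581
  grad(y) = -24.7296, v = y - alpha*grad = -1.7572
  prox(v) = soft_thresh(-1.7572, 0.045) = -1.7122
Iteration 2: beta = 0.3333, y = -1.7122 + 0.3333*(-1.7122 + 2.3581) = -1.4969
  grad(y) = -10.9507, v = y - alpha*grad = -1.2308
  prox(v) = soft_thresh(-1.2308, 0.045) = -1.1859
Iteration 3: beta = 0.5, y = -1.1859 + 0.5*(-1.1859 + 1.7122) = -0.9227
  grad(y) = -1.763, v = y - alpha*grad = -0.8798
  prox(v) = soft_thresh(-0.8798, 0.045) = -0.8349
f(x_3) = 8*(-0.8349)^2 + 13*(-0.8349) + 1.85*|-0.8349| = -3.7327


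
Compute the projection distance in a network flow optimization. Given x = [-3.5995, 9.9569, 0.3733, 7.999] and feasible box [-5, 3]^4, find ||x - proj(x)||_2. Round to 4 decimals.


Project each component onto [-5, 3].
clip(-3.5995) = -3.5995, clip(9.9569) = 3.0, clip(0.3733) = 0.3733, clip(7.999) = 3.0
Projection = [-3.5995, 3.0, 0.3733, 3.0]
Squared diffs: [0.0, 48.3985, 0.0, 24.99]
Distance = sqrt(73.3885) = 8.5667


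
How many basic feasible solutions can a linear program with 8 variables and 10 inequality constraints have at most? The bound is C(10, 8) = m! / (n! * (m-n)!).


Each vertex corresponds to some choice of n active constraints out of m, so the number of vertices is at most C(m, n) = m! / (n!(m-n)!).
m = 10, n = 8
Numerator: 10 * 9 * 8 * 7 * 6 * 5 * 4 * 3
Denominator: 8! = 40320
C(10, 8) = 45


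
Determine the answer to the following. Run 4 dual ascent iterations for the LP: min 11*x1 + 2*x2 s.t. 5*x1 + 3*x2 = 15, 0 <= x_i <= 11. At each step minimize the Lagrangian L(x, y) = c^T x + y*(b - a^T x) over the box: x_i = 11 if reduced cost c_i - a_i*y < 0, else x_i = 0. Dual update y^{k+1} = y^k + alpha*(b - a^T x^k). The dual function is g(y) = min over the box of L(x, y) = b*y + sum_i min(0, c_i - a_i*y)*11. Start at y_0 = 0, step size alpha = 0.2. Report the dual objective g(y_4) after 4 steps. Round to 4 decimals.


Dual ascent for LP: min 11*x1 + 2*x2, 5*x1 + 3*x2 = 15, 0 <= x_i <= 11
Step 1: y^k = 0.0, reduced costs: (11.0, 2.0)
  x^k = (0.0, 0.0), subgradient = b - a^T x = 15.0
  y^{k+1} = 0.0 + 0.2*15.0 = 3.0
Step 2: y^k = 3.0, reduced costs: (-4.0, -7.0)
  x^k = (11.0, 11.0), subgradient = b - a^T x = -73.0
  y^{k+1} = 3.0 + 0.2*-73.0 = -11.6
Step 3: y^k = -11.6, reduced costs: (69.0, 36.8)
  x^k = (0.0, 0.0), subgradient = b - a^T x = 15.0
  y^{k+1} = -11.6 + 0.2*15.0 = -8.6
Step 4: y^k = -8.6, reduced costs: (54.0, 27.8)
  x^k = (0.0, 0.0), subgradient = b - a^T x = 15.0
  y^{k+1} = -8.6 + 0.2*15.0 = -5.6
Dual objective at y_4 = -5.6: reduced costs (39.0, 18.8), box minimizer x = (0.0, 0.0)
g(y_4) = b*y + (c1 - a1*y)*x1 + (c2 - a2*y)*x2 = 15*(-5.6) + 39.0*0.0 + 18.8*0.0 = -84.0 + 0.0 + 0.0 = -84.0


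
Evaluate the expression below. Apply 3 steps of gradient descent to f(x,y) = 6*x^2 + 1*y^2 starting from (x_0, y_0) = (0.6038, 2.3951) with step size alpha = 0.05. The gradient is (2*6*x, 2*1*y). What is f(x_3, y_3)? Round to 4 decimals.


Gradient descent on f(x,y) = 6*x^2 + 1*y^2.
Starting point: (0.6038, 2.3951), alpha = 0.05
Step 1: grad_x = 2*6*0.6038 = 7.2456, grad_y = 2*1*2.3951 = 4.7902
  x_1 = 0.6038 - 0.05*7.2456 = 0.2415
  y_1 = 2.3951 - 0.05*4.7902 = 2.1556
Step 2: grad_x = 2*6*0.2415 = 2.8982, grad_y = 2*1*2.1556 = 4.3112
  x_2 = 0.2415 - 0.05*2.8982 = 0.0966
  y_2 = 2.1556 - 0.05*4.3112 = 1.94
Step 3: grad_x = 2*6*0.0966 = 1.1593, grad_y = 2*1*1.94 = 3.8801
  x_3 = 0.0966 - 0.05*1.1593 = 0.0386
  y_3 = 1.94 - 0.05*3.8801 = 1.746
f(0.0386, 1.746) = 6*0.0386^2 + 1*1.746^2 = 3.0576


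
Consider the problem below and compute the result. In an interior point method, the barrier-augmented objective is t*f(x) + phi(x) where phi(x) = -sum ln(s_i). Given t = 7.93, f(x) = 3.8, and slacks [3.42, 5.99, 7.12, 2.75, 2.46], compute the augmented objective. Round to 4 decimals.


Step 1: Compute log-barrier.
ln values: [1.2296, 1.7901, 1.9629, 1.0116, 0.9002]
phi = -(1.2296 + 1.7901 + 1.9629 + 1.0116 + 0.9002) = -6.8944
Step 2: Compute augmented objective.
t*f(x) = 7.93*3.8 = 30.134
Total = 30.134 - 6.8944 = 23.2396


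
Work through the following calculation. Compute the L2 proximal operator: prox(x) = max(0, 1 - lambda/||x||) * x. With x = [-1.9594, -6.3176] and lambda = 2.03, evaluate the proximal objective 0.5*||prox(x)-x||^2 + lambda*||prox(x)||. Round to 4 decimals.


Step 1: Compute ||x||.
||x|| = 6.6145
Step 2: Compute scaling factor.
scale = max(0, 1 - 2.03/6.6145) = 0.6931
Step 3: prox(x) = [-1.3581, -4.3787]
||prox(x)|| = 4.5845
Step 4: Proximal objective.
0.5*||prox-x||^2 = 2.0605
lambda*||prox|| = 9.3065
Total = 11.3669


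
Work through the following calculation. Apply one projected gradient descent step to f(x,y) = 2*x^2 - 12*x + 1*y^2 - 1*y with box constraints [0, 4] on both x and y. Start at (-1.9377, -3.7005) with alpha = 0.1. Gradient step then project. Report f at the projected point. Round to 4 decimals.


Step 1: Compute gradient at (-1.9377, -3.7005).
grad_x = 2*2*-1.9377 - 12 = -19.7508
grad_y = 2*1*-3.7005 - 1 = -8.401
Step 2: Gradient step.
x_raw = -1.9377 - 0.1*-19.7508 = 0.0374
y_raw = -3.7005 - 0.1*-8.401 = -2.8604
Step 3: Project onto [0, 4].
x_proj = clip(0.0374) = 0.0374
y_proj = clip(-2.8604) = 0.0
Step 4: Evaluate f.
f(0.0374, 0.0) = -0.4458


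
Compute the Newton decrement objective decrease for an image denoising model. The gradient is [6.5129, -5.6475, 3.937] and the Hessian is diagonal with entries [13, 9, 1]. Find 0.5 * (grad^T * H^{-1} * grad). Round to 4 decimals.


Step 1: H is diagonal, so H^(-1) * g = [0.501, -0.6275, 3.937].
Step 2: g^T H^(-1) g = sum_i g_i^2 / H_ii
  = (6.5129)^2/13 + (-5.6475)^2/9 + (3.937)^2/1
  = 3.2629 + 3.5438 + 15.5 = 22.3067
Step 3: Objective decrease = 0.5 * g^T H^(-1) g = 11.1533
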